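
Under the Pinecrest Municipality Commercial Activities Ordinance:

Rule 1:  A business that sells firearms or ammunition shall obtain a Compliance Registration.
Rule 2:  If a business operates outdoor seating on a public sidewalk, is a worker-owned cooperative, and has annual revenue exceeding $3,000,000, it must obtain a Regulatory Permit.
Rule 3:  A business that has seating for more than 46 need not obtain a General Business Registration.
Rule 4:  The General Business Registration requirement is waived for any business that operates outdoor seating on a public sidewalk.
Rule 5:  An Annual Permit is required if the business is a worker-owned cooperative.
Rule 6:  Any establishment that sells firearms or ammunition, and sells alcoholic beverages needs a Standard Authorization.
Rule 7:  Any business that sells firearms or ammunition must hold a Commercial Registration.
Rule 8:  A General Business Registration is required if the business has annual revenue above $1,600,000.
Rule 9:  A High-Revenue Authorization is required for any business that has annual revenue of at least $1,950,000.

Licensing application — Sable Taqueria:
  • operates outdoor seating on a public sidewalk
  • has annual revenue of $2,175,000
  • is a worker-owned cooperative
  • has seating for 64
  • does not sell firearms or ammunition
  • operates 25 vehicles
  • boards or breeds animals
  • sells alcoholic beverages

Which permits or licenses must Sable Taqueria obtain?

Rule 1: does not sell firearms or ammunition → Compliance Registration not required.
Rule 2: operates outdoor seating on a public sidewalk; is a worker-owned cooperative; revenue $2,175,000 ≤ $3,000,000 → Regulatory Permit not required.
Rule 3: seating 64 > 46 → exempt from General Business Registration.
Rule 4: operates outdoor seating on a public sidewalk → exempt from General Business Registration.
Rule 5: is a worker-owned cooperative → Annual Permit required.
Rule 6: does not sell firearms or ammunition; sells alcoholic beverages → Standard Authorization not required.
Rule 7: does not sell firearms or ammunition → Commercial Registration not required.
Rule 8: revenue $2,175,000 > $1,600,000 → General Business Registration required.
Rule 9: revenue $2,175,000 ≥ $1,950,000 → High-Revenue Authorization required.

Annual Permit, High-Revenue Authorization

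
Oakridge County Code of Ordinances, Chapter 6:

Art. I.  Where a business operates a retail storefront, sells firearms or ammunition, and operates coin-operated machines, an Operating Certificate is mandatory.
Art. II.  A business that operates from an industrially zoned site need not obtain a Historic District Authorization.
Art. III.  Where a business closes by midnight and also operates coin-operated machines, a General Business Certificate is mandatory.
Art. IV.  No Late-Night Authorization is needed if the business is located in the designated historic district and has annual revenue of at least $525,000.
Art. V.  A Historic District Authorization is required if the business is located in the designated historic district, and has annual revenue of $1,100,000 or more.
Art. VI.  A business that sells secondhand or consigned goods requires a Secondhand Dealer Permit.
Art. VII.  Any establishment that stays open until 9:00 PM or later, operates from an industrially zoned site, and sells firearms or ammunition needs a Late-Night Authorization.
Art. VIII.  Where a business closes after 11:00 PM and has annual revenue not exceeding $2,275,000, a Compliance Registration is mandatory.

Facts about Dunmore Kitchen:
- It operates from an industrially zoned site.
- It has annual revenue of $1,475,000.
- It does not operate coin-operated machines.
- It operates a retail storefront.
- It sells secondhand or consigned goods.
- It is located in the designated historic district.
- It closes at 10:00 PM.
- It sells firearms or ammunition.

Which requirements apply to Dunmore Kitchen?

Secondhand Dealer Permit

Art. I. operates a retail storefront; sells firearms or ammunition; does not operate coin-operated machines → Operating Certificate not required.
Art. II. operates from an industrially zoned site → exempt from Historic District Authorization.
Art. III. closes 10:00 PM, at/before midnight; does not operate coin-operated machines → General Business Certificate not required.
Art. IV. is located in the designated historic district; revenue $1,475,000 ≥ $525,000 → exempt from Late-Night Authorization.
Art. V. is located in the designated historic district; revenue $1,475,000 ≥ $1,100,000 → Historic District Authorization required.
Art. VI. sells secondhand or consigned goods → Secondhand Dealer Permit required.
Art. VII. closes 10:00 PM, after 9:00 PM; operates from an industrially zoned site; sells firearms or ammunition → Late-Night Authorization required.
Art. VIII. closes 10:00 PM, at/before 11:00 PM; revenue $1,475,000 ≤ $2,275,000 → Compliance Registration not required.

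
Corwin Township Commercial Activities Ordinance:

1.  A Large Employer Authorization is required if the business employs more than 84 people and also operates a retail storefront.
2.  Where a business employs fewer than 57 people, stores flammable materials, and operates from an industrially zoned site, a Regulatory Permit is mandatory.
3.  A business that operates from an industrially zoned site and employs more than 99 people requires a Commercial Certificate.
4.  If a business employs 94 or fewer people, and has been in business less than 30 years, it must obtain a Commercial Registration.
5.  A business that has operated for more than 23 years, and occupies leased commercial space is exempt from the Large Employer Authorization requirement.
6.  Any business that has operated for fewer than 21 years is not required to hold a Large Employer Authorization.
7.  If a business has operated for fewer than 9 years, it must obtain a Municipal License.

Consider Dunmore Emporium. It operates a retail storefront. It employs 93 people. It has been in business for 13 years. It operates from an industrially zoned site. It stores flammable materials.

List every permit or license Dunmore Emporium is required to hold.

Commercial Registration

1. employees 93 > 84; operates a retail storefront → Large Employer Authorization required.
2. employees 93 ≥ 57; stores flammable materials; operates from an industrially zoned site → Regulatory Permit not required.
3. operates from an industrially zoned site; employees 93 ≤ 99 → Commercial Certificate not required.
4. employees 93 ≤ 94; years in business 13 < 30 → Commercial Registration required.
5. years in business 13 ≤ 23; operates from an industrially zoned site (not: occupies leased commercial space) → Large Employer Authorization exemption does not apply.
6. years in business 13 < 21 → exempt from Large Employer Authorization.
7. years in business 13 ≥ 9 → Municipal License not required.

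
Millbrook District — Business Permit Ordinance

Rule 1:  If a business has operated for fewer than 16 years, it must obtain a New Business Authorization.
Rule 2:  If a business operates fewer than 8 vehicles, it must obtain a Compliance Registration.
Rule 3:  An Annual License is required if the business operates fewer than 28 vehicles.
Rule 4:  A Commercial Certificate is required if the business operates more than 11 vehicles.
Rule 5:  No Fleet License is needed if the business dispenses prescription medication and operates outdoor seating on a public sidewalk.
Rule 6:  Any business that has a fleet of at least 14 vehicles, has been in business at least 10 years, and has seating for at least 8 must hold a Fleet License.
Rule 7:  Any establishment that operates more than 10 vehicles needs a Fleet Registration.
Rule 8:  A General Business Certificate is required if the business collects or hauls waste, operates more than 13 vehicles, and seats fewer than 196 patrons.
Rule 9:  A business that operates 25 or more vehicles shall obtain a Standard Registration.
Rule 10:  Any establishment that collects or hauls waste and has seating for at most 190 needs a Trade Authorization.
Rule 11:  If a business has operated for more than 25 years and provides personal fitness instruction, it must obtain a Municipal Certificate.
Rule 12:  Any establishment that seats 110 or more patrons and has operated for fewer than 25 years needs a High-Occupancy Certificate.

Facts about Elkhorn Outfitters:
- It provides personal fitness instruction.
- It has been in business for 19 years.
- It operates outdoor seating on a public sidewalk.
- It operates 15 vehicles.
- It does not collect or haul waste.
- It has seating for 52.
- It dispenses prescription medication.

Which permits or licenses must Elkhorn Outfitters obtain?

Rule 1: years in business 19 ≥ 16 → New Business Authorization not required.
Rule 2: vehicles 15 ≥ 8 → Compliance Registration not required.
Rule 3: vehicles 15 < 28 → Annual License required.
Rule 4: vehicles 15 > 11 → Commercial Certificate required.
Rule 5: dispenses prescription medication; operates outdoor seating on a public sidewalk → exempt from Fleet License.
Rule 6: vehicles 15 ≥ 14; years in business 19 ≥ 10; seating 52 ≥ 8 → Fleet License required.
Rule 7: vehicles 15 > 10 → Fleet Registration required.
Rule 8: does not collect or haul waste; vehicles 15 > 13; seating 52 < 196 → General Business Certificate not required.
Rule 9: vehicles 15 < 25 → Standard Registration not required.
Rule 10: does not collect or haul waste; seating 52 ≤ 190 → Trade Authorization not required.
Rule 11: years in business 19 ≤ 25; provides personal fitness instruction → Municipal Certificate not required.
Rule 12: seating 52 < 110; years in business 19 < 25 → High-Occupancy Certificate not required.

Annual License, Commercial Certificate, Fleet Registration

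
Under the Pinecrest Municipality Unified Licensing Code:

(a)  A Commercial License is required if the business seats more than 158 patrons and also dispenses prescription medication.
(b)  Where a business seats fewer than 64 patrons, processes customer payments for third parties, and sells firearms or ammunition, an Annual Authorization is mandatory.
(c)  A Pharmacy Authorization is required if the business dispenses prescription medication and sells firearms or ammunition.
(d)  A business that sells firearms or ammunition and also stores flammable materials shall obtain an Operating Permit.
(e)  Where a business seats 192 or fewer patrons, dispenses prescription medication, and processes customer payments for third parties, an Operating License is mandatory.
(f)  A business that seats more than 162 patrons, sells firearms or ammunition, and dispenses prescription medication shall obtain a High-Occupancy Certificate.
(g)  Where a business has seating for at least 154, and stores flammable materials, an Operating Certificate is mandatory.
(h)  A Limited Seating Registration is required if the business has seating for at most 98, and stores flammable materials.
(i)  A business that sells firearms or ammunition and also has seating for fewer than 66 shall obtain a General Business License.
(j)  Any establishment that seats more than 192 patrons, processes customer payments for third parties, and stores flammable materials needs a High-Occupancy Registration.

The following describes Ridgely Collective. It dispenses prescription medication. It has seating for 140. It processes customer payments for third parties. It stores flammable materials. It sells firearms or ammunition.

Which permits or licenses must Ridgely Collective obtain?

Operating License, Operating Permit, Pharmacy Authorization

(a) seating 140 ≤ 158; dispenses prescription medication → Commercial License not required.
(b) seating 140 ≥ 64; processes customer payments for third parties; sells firearms or ammunition → Annual Authorization not required.
(c) dispenses prescription medication; sells firearms or ammunition → Pharmacy Authorization required.
(d) sells firearms or ammunition; stores flammable materials → Operating Permit required.
(e) seating 140 ≤ 192; dispenses prescription medication; processes customer payments for third parties → Operating License required.
(f) seating 140 ≤ 162; sells firearms or ammunition; dispenses prescription medication → High-Occupancy Certificate not required.
(g) seating 140 < 154; stores flammable materials → Operating Certificate not required.
(h) seating 140 > 98; stores flammable materials → Limited Seating Registration not required.
(i) sells firearms or ammunition; seating 140 ≥ 66 → General Business License not required.
(j) seating 140 ≤ 192; processes customer payments for third parties; stores flammable materials → High-Occupancy Registration not required.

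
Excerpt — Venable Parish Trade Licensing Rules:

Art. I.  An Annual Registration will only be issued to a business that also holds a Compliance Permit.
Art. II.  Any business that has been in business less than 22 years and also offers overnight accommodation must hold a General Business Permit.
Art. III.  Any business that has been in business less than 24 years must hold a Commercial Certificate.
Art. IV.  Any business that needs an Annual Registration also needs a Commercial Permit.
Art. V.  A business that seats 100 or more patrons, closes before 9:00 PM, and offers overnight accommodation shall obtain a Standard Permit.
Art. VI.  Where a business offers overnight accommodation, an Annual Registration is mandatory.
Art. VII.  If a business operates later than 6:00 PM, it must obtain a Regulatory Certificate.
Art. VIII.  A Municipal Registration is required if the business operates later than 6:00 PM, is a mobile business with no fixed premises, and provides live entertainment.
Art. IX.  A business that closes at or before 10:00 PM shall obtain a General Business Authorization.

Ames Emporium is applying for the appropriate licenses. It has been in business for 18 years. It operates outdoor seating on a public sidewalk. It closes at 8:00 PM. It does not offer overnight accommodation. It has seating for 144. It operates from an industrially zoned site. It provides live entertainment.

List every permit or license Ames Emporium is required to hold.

Commercial Certificate, General Business Authorization, Regulatory Certificate

Art. I. Annual Registration is not required → no effect.
Art. II. years in business 18 < 22; does not offer overnight accommodation → General Business Permit not required.
Art. III. years in business 18 < 24 → Commercial Certificate required.
Art. IV. Annual Registration is not required → no effect.
Art. V. seating 144 ≥ 100; closes 8:00 PM, at/before 9:00 PM; does not offer overnight accommodation → Standard Permit not required.
Art. VI. does not offer overnight accommodation → Annual Registration not required.
Art. VII. closes 8:00 PM, after 6:00 PM → Regulatory Certificate required.
Art. VIII. closes 8:00 PM, after 6:00 PM; operates from an industrially zoned site (not: is a mobile business with no fixed premises); provides live entertainment → Municipal Registration not required.
Art. IX. closes 8:00 PM, at/before 10:00 PM → General Business Authorization required.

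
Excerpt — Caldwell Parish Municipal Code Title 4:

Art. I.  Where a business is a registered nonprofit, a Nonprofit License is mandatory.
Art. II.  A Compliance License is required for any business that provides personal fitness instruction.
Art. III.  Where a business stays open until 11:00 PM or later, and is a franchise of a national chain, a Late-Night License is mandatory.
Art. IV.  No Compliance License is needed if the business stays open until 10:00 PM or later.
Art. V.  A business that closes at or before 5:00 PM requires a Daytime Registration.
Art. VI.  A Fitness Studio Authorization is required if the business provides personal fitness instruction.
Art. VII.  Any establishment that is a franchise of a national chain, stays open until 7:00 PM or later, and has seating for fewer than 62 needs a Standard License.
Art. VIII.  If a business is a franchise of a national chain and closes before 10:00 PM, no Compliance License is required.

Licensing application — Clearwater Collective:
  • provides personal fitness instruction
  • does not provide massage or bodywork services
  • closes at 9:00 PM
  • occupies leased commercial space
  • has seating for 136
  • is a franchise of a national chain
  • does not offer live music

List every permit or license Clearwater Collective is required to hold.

Fitness Studio Authorization

Art. I. is a franchise of a national chain (not: is a registered nonprofit) → Nonprofit License not required.
Art. II. provides personal fitness instruction → Compliance License required.
Art. III. closes 9:00 PM, at/before 11:00 PM; is a franchise of a national chain → Late-Night License not required.
Art. IV. closes 9:00 PM, at/before 10:00 PM → Compliance License exemption does not apply.
Art. V. closes 9:00 PM, after 5:00 PM → Daytime Registration not required.
Art. VI. provides personal fitness instruction → Fitness Studio Authorization required.
Art. VII. is a franchise of a national chain; closes 9:00 PM, after 7:00 PM; seating 136 ≥ 62 → Standard License not required.
Art. VIII. is a franchise of a national chain; closes 9:00 PM, at/before 10:00 PM → exempt from Compliance License.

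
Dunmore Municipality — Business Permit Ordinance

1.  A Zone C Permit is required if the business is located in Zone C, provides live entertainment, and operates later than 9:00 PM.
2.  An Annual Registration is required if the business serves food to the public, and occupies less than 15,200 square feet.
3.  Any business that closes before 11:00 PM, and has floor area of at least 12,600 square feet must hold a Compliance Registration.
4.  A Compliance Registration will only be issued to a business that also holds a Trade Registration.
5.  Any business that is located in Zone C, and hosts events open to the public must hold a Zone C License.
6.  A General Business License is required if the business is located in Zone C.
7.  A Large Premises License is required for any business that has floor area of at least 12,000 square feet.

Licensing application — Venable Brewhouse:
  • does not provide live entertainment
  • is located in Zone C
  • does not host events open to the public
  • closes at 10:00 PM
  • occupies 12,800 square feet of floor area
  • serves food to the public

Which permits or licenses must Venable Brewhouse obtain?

1. is located in Zone C; does not provide live entertainment; closes 10:00 PM, after 9:00 PM → Zone C Permit not required.
2. serves food to the public; floor area 12,800 square feet < 15,200 square feet → Annual Registration required.
3. closes 10:00 PM, at/before 11:00 PM; floor area 12,800 square feet ≥ 12,600 square feet → Compliance Registration required.
4. Compliance Registration is required → Trade Registration also required.
5. is located in Zone C; does not host events open to the public → Zone C License not required.
6. is located in Zone C → General Business License required.
7. floor area 12,800 square feet ≥ 12,000 square feet → Large Premises License required.

Annual Registration, Compliance Registration, General Business License, Large Premises License, Trade Registration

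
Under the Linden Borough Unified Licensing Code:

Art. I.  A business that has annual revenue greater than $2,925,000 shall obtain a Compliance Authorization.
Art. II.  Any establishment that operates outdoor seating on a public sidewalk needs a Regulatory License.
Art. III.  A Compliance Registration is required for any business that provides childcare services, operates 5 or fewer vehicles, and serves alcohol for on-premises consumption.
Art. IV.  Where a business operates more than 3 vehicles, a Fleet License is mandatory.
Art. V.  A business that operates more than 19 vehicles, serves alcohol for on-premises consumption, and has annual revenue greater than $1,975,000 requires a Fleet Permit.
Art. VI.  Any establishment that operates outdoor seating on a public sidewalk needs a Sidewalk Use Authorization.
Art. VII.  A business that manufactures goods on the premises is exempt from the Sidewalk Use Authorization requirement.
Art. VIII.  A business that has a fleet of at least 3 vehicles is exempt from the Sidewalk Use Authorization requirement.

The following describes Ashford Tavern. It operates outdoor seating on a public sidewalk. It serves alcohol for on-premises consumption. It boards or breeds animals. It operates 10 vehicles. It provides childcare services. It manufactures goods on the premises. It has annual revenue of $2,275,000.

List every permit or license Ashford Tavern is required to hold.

Art. I. revenue $2,275,000 ≤ $2,925,000 → Compliance Authorization not required.
Art. II. operates outdoor seating on a public sidewalk → Regulatory License required.
Art. III. provides childcare services; vehicles 10 > 5; serves alcohol for on-premises consumption → Compliance Registration not required.
Art. IV. vehicles 10 > 3 → Fleet License required.
Art. V. vehicles 10 ≤ 19; serves alcohol for on-premises consumption; revenue $2,275,000 > $1,975,000 → Fleet Permit not required.
Art. VI. operates outdoor seating on a public sidewalk → Sidewalk Use Authorization required.
Art. VII. manufactures goods on the premises → exempt from Sidewalk Use Authorization.
Art. VIII. vehicles 10 ≥ 3 → exempt from Sidewalk Use Authorization.

Fleet License, Regulatory License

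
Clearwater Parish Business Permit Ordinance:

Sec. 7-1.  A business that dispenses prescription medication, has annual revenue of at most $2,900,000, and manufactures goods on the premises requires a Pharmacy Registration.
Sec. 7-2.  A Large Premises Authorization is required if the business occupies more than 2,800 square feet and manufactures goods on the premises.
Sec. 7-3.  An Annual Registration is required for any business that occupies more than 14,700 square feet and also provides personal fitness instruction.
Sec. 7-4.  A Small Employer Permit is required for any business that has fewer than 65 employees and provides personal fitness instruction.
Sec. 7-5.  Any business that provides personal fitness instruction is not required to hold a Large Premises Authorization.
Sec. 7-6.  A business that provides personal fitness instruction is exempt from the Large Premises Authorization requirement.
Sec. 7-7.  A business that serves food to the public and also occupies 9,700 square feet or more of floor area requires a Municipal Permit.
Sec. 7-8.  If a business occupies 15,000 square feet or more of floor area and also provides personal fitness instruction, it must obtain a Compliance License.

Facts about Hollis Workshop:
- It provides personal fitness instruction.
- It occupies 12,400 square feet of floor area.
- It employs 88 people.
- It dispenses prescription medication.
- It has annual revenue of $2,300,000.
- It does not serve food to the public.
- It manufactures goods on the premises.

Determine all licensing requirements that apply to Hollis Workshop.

Sec. 7-1. dispenses prescription medication; revenue $2,300,000 ≤ $2,900,000; manufactures goods on the premises → Pharmacy Registration required.
Sec. 7-2. floor area 12,400 square feet > 2,800 square feet; manufactures goods on the premises → Large Premises Authorization required.
Sec. 7-3. floor area 12,400 square feet ≤ 14,700 square feet; provides personal fitness instruction → Annual Registration not required.
Sec. 7-4. employees 88 ≥ 65; provides personal fitness instruction → Small Employer Permit not required.
Sec. 7-5. provides personal fitness instruction → exempt from Large Premises Authorization.
Sec. 7-6. provides personal fitness instruction → exempt from Large Premises Authorization.
Sec. 7-7. does not serve food to the public; floor area 12,400 square feet ≥ 9,700 square feet → Municipal Permit not required.
Sec. 7-8. floor area 12,400 square feet < 15,000 square feet; provides personal fitness instruction → Compliance License not required.

Pharmacy Registration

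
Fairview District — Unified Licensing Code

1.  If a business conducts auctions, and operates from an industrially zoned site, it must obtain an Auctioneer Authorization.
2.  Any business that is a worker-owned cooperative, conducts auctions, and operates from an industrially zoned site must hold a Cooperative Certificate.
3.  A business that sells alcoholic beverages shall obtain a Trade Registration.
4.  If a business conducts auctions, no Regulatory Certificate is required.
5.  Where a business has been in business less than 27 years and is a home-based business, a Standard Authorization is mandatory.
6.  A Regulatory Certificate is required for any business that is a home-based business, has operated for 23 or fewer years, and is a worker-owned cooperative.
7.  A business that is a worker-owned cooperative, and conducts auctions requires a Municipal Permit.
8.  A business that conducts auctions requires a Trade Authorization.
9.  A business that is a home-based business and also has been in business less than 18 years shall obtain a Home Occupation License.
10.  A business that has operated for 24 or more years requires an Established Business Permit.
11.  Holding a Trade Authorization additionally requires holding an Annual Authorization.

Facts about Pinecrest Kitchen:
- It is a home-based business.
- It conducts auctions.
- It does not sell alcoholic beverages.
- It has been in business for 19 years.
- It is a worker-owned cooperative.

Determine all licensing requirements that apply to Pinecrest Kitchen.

1. conducts auctions; is a home-based business (not: operates from an industrially zoned site) → Auctioneer Authorization not required.
2. is a worker-owned cooperative; conducts auctions; is a home-based business (not: operates from an industrially zoned site) → Cooperative Certificate not required.
3. does not sell alcoholic beverages → Trade Registration not required.
4. conducts auctions → exempt from Regulatory Certificate.
5. years in business 19 < 27; is a home-based business → Standard Authorization required.
6. is a home-based business; years in business 19 ≤ 23; is a worker-owned cooperative → Regulatory Certificate required.
7. is a worker-owned cooperative; conducts auctions → Municipal Permit required.
8. conducts auctions → Trade Authorization required.
9. is a home-based business; years in business 19 ≥ 18 → Home Occupation License not required.
10. years in business 19 < 24 → Established Business Permit not required.
11. Trade Authorization is required → Annual Authorization also required.

Annual Authorization, Municipal Permit, Standard Authorization, Trade Authorization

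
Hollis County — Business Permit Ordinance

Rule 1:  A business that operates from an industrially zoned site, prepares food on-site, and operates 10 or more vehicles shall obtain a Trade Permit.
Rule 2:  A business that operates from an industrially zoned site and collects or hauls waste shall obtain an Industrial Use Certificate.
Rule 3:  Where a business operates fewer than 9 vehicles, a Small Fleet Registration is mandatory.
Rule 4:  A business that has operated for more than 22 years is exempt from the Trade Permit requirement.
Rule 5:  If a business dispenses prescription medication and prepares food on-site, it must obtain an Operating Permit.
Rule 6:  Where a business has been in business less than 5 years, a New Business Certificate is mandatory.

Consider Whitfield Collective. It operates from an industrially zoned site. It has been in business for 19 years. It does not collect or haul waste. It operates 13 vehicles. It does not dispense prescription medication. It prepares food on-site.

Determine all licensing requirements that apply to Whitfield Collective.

Rule 1: operates from an industrially zoned site; prepares food on-site; vehicles 13 ≥ 10 → Trade Permit required.
Rule 2: operates from an industrially zoned site; does not collect or haul waste → Industrial Use Certificate not required.
Rule 3: vehicles 13 ≥ 9 → Small Fleet Registration not required.
Rule 4: years in business 19 ≤ 22 → Trade Permit exemption does not apply.
Rule 5: does not dispense prescription medication; prepares food on-site → Operating Permit not required.
Rule 6: years in business 19 ≥ 5 → New Business Certificate not required.

Trade Permit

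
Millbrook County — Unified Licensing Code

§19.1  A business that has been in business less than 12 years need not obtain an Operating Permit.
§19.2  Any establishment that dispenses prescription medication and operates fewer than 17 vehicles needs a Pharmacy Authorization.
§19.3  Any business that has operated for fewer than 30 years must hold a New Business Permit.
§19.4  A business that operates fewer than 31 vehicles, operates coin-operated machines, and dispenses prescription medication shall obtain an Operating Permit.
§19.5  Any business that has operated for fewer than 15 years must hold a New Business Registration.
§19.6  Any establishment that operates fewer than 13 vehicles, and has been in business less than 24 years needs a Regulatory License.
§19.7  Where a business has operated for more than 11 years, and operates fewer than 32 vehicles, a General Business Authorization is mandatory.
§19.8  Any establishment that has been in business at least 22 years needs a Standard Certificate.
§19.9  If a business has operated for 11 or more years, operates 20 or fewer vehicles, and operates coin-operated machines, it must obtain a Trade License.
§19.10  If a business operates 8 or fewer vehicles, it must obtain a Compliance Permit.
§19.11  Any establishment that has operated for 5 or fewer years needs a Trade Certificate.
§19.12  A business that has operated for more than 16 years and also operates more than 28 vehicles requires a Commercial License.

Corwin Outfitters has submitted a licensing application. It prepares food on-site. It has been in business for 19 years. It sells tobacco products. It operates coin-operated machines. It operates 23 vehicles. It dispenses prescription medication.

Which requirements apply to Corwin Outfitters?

§19.1 years in business 19 ≥ 12 → Operating Permit exemption does not apply.
§19.2 dispenses prescription medication; vehicles 23 ≥ 17 → Pharmacy Authorization not required.
§19.3 years in business 19 < 30 → New Business Permit required.
§19.4 vehicles 23 < 31; operates coin-operated machines; dispenses prescription medication → Operating Permit required.
§19.5 years in business 19 ≥ 15 → New Business Registration not required.
§19.6 vehicles 23 ≥ 13; years in business 19 < 24 → Regulatory License not required.
§19.7 years in business 19 > 11; vehicles 23 < 32 → General Business Authorization required.
§19.8 years in business 19 < 22 → Standard Certificate not required.
§19.9 years in business 19 ≥ 11; vehicles 23 > 20; operates coin-operated machines → Trade License not required.
§19.10 vehicles 23 > 8 → Compliance Permit not required.
§19.11 years in business 19 > 5 → Trade Certificate not required.
§19.12 years in business 19 > 16; vehicles 23 ≤ 28 → Commercial License not required.

General Business Authorization, New Business Permit, Operating Permit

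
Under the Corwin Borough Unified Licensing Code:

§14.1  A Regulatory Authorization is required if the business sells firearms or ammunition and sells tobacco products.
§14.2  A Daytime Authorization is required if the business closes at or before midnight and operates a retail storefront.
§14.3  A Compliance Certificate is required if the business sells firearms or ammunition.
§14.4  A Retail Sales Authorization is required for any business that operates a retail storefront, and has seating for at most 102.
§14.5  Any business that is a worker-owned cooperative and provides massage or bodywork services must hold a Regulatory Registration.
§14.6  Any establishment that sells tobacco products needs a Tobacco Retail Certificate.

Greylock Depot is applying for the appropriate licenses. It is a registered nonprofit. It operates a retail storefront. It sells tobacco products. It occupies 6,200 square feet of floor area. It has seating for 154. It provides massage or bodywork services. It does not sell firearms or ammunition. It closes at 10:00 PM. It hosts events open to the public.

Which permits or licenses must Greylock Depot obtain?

Daytime Authorization, Tobacco Retail Certificate

§14.1 does not sell firearms or ammunition; sells tobacco products → Regulatory Authorization not required.
§14.2 closes 10:00 PM, at/before midnight; operates a retail storefront → Daytime Authorization required.
§14.3 does not sell firearms or ammunition → Compliance Certificate not required.
§14.4 operates a retail storefront; seating 154 > 102 → Retail Sales Authorization not required.
§14.5 is a registered nonprofit (not: is a worker-owned cooperative); provides massage or bodywork services → Regulatory Registration not required.
§14.6 sells tobacco products → Tobacco Retail Certificate required.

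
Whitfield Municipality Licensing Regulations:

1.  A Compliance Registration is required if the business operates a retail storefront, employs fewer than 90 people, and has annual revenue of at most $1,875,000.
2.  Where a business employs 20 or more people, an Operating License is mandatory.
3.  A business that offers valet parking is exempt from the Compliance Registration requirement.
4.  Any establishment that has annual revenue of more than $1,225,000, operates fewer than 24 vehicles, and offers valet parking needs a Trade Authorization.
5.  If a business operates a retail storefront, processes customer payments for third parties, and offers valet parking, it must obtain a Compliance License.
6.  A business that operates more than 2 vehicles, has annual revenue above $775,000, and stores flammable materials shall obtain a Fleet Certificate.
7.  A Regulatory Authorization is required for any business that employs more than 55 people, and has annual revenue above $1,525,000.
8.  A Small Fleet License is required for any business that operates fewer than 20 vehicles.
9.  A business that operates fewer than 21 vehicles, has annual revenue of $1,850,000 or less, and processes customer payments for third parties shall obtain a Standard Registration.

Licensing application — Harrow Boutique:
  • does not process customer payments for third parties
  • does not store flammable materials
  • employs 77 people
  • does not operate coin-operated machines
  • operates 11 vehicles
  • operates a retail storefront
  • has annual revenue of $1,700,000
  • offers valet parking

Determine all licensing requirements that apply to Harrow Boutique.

1. operates a retail storefront; employees 77 < 90; revenue $1,700,000 ≤ $1,875,000 → Compliance Registration required.
2. employees 77 ≥ 20 → Operating License required.
3. offers valet parking → exempt from Compliance Registration.
4. revenue $1,700,000 > $1,225,000; vehicles 11 < 24; offers valet parking → Trade Authorization required.
5. operates a retail storefront; does not process customer payments for third parties; offers valet parking → Compliance License not required.
6. vehicles 11 > 2; revenue $1,700,000 > $775,000; does not store flammable materials → Fleet Certificate not required.
7. employees 77 > 55; revenue $1,700,000 > $1,525,000 → Regulatory Authorization required.
8. vehicles 11 < 20 → Small Fleet License required.
9. vehicles 11 < 21; revenue $1,700,000 ≤ $1,850,000; does not process customer payments for third parties → Standard Registration not required.

Operating License, Regulatory Authorization, Small Fleet License, Trade Authorization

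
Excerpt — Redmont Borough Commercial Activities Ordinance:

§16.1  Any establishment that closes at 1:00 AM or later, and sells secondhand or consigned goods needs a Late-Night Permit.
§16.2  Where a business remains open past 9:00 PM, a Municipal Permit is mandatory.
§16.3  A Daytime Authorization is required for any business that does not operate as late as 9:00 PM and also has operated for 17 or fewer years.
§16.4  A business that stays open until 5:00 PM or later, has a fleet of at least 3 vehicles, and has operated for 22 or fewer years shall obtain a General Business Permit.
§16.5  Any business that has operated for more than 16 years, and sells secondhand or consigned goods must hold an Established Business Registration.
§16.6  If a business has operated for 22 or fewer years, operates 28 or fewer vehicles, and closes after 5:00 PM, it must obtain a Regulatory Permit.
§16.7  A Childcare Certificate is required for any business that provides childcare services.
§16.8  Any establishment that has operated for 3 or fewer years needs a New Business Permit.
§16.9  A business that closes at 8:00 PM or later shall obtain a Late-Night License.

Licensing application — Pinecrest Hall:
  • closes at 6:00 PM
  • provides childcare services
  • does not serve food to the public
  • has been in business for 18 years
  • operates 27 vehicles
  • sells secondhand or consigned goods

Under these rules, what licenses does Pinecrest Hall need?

§16.1 closes 6:00 PM, at/before 1:00 AM; sells secondhand or consigned goods → Late-Night Permit not required.
§16.2 closes 6:00 PM, at/before 9:00 PM → Municipal Permit not required.
§16.3 closes 6:00 PM, at/before 9:00 PM; years in business 18 > 17 → Daytime Authorization not required.
§16.4 closes 6:00 PM, after 5:00 PM; vehicles 27 ≥ 3; years in business 18 ≤ 22 → General Business Permit required.
§16.5 years in business 18 > 16; sells secondhand or consigned goods → Established Business Registration required.
§16.6 years in business 18 ≤ 22; vehicles 27 ≤ 28; closes 6:00 PM, after 5:00 PM → Regulatory Permit required.
§16.7 provides childcare services → Childcare Certificate required.
§16.8 years in business 18 > 3 → New Business Permit not required.
§16.9 closes 6:00 PM, at/before 8:00 PM → Late-Night License not required.

Childcare Certificate, Established Business Registration, General Business Permit, Regulatory Permit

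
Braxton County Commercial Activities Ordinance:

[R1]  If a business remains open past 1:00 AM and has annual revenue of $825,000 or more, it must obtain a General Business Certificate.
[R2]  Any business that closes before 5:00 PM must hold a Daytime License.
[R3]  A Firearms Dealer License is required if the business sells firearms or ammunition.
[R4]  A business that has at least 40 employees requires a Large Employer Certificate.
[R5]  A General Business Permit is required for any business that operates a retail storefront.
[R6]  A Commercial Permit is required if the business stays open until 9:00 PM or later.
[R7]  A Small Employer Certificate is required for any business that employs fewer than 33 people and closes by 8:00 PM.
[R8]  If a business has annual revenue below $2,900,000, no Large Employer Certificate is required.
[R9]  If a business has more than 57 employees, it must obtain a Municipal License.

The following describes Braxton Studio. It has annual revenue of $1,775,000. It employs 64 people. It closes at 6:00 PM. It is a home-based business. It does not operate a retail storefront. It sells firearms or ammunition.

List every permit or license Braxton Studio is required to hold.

Firearms Dealer License, Municipal License

[R1] closes 6:00 PM, at/before 1:00 AM; revenue $1,775,000 ≥ $825,000 → General Business Certificate not required.
[R2] closes 6:00 PM, after 5:00 PM → Daytime License not required.
[R3] sells firearms or ammunition → Firearms Dealer License required.
[R4] employees 64 ≥ 40 → Large Employer Certificate required.
[R5] does not operate a retail storefront → General Business Permit not required.
[R6] closes 6:00 PM, at/before 9:00 PM → Commercial Permit not required.
[R7] employees 64 ≥ 33; closes 6:00 PM, at/before 8:00 PM → Small Employer Certificate not required.
[R8] revenue $1,775,000 < $2,900,000 → exempt from Large Employer Certificate.
[R9] employees 64 > 57 → Municipal License required.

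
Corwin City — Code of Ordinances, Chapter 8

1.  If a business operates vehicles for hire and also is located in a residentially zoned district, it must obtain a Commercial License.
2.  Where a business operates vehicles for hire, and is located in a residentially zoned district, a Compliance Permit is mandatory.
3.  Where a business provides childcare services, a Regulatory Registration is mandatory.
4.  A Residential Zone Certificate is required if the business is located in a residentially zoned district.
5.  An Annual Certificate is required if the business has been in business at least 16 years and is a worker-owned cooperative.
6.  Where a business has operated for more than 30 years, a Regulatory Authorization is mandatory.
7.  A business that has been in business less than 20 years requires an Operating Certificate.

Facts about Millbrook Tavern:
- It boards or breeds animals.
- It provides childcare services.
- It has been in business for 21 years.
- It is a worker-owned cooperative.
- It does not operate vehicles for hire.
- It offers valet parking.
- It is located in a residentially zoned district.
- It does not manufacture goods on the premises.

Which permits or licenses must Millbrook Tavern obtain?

1. does not operate vehicles for hire; is located in a residentially zoned district → Commercial License not required.
2. does not operate vehicles for hire; is located in a residentially zoned district → Compliance Permit not required.
3. provides childcare services → Regulatory Registration required.
4. is located in a residentially zoned district → Residential Zone Certificate required.
5. years in business 21 ≥ 16; is a worker-owned cooperative → Annual Certificate required.
6. years in business 21 ≤ 30 → Regulatory Authorization not required.
7. years in business 21 ≥ 20 → Operating Certificate not required.

Annual Certificate, Regulatory Registration, Residential Zone Certificate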